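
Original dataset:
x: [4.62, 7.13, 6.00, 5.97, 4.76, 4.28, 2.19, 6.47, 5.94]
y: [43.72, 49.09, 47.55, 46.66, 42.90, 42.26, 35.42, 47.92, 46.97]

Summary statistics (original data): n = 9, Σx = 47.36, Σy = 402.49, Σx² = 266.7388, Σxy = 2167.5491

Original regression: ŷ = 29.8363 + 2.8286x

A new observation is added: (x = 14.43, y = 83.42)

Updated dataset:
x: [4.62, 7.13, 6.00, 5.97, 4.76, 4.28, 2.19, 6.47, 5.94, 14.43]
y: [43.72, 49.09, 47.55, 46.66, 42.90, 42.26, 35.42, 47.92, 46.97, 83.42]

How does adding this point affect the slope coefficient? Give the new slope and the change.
The slope changes from 2.8286 to 3.9593 (change of +1.1307, or +40.0%).

x = 14.43 lies well outside the original x-range [2.19, 7.13] (x̄ ≈ 5.26), so this observation has high leverage and can move the slope substantially.

Step 1: Update the sums with the new point (n goes from 9 to 10)
Σx  = 47.36 + 14.43 = 61.79
Σy  = 402.49 + 83.42 = 485.91
Σx² = 266.7388 + 14.43² = 266.7388 + 208.2249 = 474.9637
Σxy = 2167.5491 + 14.43×83.42 = 2167.5491 + 1203.7506 = 3371.2997

Step 2: Recompute the slope with b₁ = (nΣxy − ΣxΣy) / (nΣx² − (Σx)²)
Numerator   = 10×3371.2997 − 61.79×485.91 = 33712.9970 − 30024.3789 = 3688.6181
Denominator = 10×474.9637 − 61.79² = 4749.6370 − 3818.0041 = 931.6329
b₁(new) = 3688.6181 / 931.6329 = 3.9593

(Same formula on the original sums: (9×2167.5491 − 47.36×402.49) / (9×266.7388 − 47.36²) = 446.0155 / 157.6796 = 2.8286, matching the given fit.)

Step 3: Change in slope
Δβ₁ = 3.9593 − 2.8286 = +1.1307
Relative change = +1.1307 / 2.8286 × 100% = +40.0%
→ the slope increases when the point is added.

A high-leverage point only changes the slope if it is off the original line; here y = 83.42 is above the original trend, so the slope increases.
In practice: examine leverage (hᵢ) and Cook's distance rather than deleting it automatically.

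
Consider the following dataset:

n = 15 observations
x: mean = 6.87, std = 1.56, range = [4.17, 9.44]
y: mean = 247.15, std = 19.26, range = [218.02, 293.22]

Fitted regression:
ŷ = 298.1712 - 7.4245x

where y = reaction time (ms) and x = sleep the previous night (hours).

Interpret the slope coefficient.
For each additional hour of sleep, predicted reaction time decreases by approximately 7.4245 ms.

The slope β₁ = -7.4245 gives the rate at which the fitted reaction time changes with sleep.

Interpretation:
- Sleep up by 1 hour → predicted reaction time decreases by 7.4245 ms
- The effect is assumed constant over the observed range of x (linearity)
- The slope describes association in these data, not necessarily a causal effect

The intercept β₀ = 298.1712 is the predicted reaction time when sleep = 0; since the smallest observed x is 4.17, this is an extrapolation and mainly anchors the line.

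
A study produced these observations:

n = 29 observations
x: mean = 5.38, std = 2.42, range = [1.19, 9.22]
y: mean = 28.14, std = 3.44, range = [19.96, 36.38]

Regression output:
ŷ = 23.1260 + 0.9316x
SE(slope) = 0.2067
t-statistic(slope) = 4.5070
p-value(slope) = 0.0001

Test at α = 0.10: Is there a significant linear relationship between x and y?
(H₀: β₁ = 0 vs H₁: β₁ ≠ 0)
p-value = 0.0001 < α = 0.10, so we reject H₀. The relationship is significant.

Hypothesis test for the slope coefficient:

H₀: β₁ = 0 (no linear relationship)
H₁: β₁ ≠ 0 (linear relationship exists)

Test statistic: t = β̂₁ / SE(β̂₁) = 0.9316 / 0.2067 = 4.5070

With df = 27, the two-sided p-value for |t| = 4.5070 is 0.0001.

Decision rule: reject H₀ if p-value < α.
p-value = 0.0001 < α = 0.10 → reject H₀.

There is sufficient evidence at the 10% significance level to conclude that a linear relationship exists between x and y.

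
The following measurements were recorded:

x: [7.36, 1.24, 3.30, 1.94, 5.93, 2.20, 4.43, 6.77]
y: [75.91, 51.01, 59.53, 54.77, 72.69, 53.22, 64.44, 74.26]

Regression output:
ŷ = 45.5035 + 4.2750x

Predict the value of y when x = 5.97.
ŷ = 71.0253

To predict y for x = 5.97, substitute into the regression equation:

ŷ = 45.5035 + 4.2750 × 5.97
ŷ = 45.5035 + 25.5218
ŷ = 71.0253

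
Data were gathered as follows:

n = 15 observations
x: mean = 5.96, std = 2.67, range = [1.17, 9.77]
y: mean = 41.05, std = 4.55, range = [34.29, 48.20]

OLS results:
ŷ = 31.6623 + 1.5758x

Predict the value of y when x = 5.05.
ŷ = 39.6201

To predict y for x = 5.05, substitute into the regression equation:

ŷ = 31.6623 + 1.5758 × 5.05
ŷ = 31.6623 + 7.9578
ŷ = 39.6201

This is a point prediction; actual observations scatter around it by roughly the residual standard deviation.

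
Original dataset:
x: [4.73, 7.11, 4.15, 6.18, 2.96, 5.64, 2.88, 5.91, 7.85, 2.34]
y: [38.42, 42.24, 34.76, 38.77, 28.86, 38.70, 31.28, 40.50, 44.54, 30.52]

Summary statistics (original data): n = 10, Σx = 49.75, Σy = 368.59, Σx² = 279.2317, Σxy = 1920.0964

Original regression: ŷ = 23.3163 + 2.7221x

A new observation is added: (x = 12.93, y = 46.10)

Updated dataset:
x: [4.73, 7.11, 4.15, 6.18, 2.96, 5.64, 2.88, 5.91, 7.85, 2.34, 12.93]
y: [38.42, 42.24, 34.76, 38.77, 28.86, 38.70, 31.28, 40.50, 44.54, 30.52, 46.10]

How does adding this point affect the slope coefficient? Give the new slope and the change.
Adding the point moves β₁ from 2.7221 to 1.7163, i.e. it decreases by 1.0058 (-36.9%).

x = 12.93 lies well outside the original x-range [2.34, 7.85] (x̄ ≈ 4.98), so this observation has high leverage and can move the slope substantially.

Step 1: Update the sums with the new point (n goes from 10 to 11)
Σx  = 49.75 + 12.93 = 62.68
Σy  = 368.59 + 46.10 = 414.69
Σx² = 279.2317 + 12.93² = 279.2317 + 167.1849 = 446.4166
Σxy = 1920.0964 + 12.93×46.10 = 1920.0964 + 596.0730 = 2516.1694

Step 2: Recompute the slope with b₁ = (nΣxy − ΣxΣy) / (nΣx² − (Σx)²)
Numerator   = 11×2516.1694 − 62.68×414.69 = 27677.8634 − 25992.7692 = 1685.0942
Denominator = 11×446.4166 − 62.68² = 4910.5826 − 3928.7824 = 981.8002
b₁(new) = 1685.0942 / 981.8002 = 1.7163

(Same formula on the original sums: (10×1920.0964 − 49.75×368.59) / (10×279.2317 − 49.75²) = 863.6115 / 317.2545 = 2.7221, matching the given fit.)

Step 3: Change in slope
Δβ₁ = 1.7163 − 2.7221 = -1.0058
Relative change = -1.0058 / 2.7221 × 100% = -36.9%
→ the slope decreases when the point is added.

Because the point sits below the extension of the original line at a high-leverage x, it tilts the fit down.
In practice: refit with and without it and report both if conclusions differ; check such a point for data-entry or measurement error.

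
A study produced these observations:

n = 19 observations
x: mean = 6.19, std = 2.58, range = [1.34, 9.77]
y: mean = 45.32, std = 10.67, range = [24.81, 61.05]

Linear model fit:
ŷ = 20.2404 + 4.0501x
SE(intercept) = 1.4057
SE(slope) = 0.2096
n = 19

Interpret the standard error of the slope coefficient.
SE(slope) = 0.2096 measures the uncertainty in the estimated slope. The coefficient is estimated precisely (SE/|β̂₁| = 5.2%).

SE(β̂₁) = 0.2096 says: if we drew many samples of n = 19 from the same population and refit each time, the fitted slopes would scatter with a standard deviation of roughly 0.2096 around the true β₁.

Relative precision:
- SE / |β̂₁| = 0.2096 / 4.0501 = 5.2%
- Rule of thumb (under 20%: precise; 20% to under 50%: moderately precise; 50% or more: imprecise) → precise

Link to the t-test: t = β̂₁ / SE(β̂₁) = 4.0501 / 0.2096 = 19.3230, the statistic for H₀: β₁ = 0.

What drives SE(β̂₁): wider spread of x values → smaller SE.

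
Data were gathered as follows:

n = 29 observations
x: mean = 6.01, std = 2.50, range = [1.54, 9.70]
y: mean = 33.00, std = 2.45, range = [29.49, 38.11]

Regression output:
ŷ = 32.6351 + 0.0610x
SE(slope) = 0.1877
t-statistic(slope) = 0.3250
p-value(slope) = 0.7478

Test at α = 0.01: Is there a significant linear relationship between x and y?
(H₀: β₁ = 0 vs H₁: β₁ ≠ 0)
Since p-value = 0.7478 ≥ α = 0.01, fail to reject H₀ — the slope is not significantly different from 0.

Hypothesis test for the slope coefficient:

H₀: β₁ = 0 (no linear relationship)
H₁: β₁ ≠ 0 (linear relationship exists)

Test statistic: t = β̂₁ / SE(β̂₁) = 0.0610 / 0.1877 = 0.3250

The p-value (0.7478) is the probability, under H₀, of a t-statistic at least as extreme as |t| = 0.3250 (two-sided, df = n − 2 = 27).

Decision rule: reject H₀ if p-value < α.
p-value = 0.7478 ≥ α = 0.01 → fail to reject H₀.

At α = 0.01 the data do not provide convincing evidence of a nonzero slope.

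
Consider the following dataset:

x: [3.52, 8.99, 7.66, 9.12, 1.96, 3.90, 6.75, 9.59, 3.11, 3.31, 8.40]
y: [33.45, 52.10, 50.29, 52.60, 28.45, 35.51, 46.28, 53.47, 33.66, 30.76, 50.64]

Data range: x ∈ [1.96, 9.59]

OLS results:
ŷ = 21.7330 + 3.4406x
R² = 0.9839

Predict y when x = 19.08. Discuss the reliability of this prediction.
ŷ = 87.3796 (extrapolation — x = 19.08 lies outside [1.96, 9.59], so reliability is low).

Prediction calculation:
ŷ = 21.7330 + 3.4406 × 19.08
ŷ = 87.3796

Reliability:
- Data range: x ∈ [1.96, 9.59]
- Prediction point: x = 19.08 is 9.49 units above the observed range → this is EXTRAPOLATION, not interpolation

Why that matters here:
- The linear relationship may not hold outside the observed range
- The standard error of prediction grows with (x − x̄)², and x = 19.08 is far from x̄ = 6.03

The R² = 0.9839 only validates the fit within [1.96, 9.59]; treat ŷ = 87.3796 with caution.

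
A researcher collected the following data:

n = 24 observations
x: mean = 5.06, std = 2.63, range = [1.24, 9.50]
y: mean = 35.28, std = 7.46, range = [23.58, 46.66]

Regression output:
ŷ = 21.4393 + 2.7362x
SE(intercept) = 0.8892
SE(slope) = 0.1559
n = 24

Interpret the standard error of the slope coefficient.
SE(slope) = 0.1559 measures the uncertainty in the estimated slope. The coefficient is estimated precisely (SE/|β̂₁| = 5.7%).

SE(β̂₁) = 0.1559 says: if we drew many samples of n = 24 from the same population and refit each time, the fitted slopes would scatter with a standard deviation of roughly 0.1559 around the true β₁.

Relative precision:
- SE / |β̂₁| = 0.1559 / 2.7362 = 5.7%
- Rule of thumb (under 20%: precise; 20% to under 50%: moderately precise; 50% or more: imprecise) → precise

Link to interval estimation: a confidence interval for β₁ is β̂₁ ± t* × 0.1559, so SE sets the half-width per unit of t*.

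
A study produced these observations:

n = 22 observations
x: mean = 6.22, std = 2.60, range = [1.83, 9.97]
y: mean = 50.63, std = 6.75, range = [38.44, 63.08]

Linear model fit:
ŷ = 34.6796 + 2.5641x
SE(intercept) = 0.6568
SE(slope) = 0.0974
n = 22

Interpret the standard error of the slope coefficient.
SE(slope) = 0.0974 measures the uncertainty in the estimated slope. The coefficient is estimated precisely (SE/|β̂₁| = 3.8%).

What SE measures:
- The standard error quantifies the sampling variability of the coefficient estimate
- It is the estimated standard deviation of β̂₁ across hypothetical repeated samples of the same size
- Smaller SE → more precise estimate

Relative precision:
- SE / |β̂₁| = 0.0974 / 2.5641 = 3.8%
- Rule of thumb (under 20%: precise; 20% to under 50%: moderately precise; 50% or more: imprecise) → precise

Rough 95% range (±2 SE): 2.5641 ± 0.1948 → (2.3693, 2.7589).

What drives SE(β̂₁): wider spread of x values → smaller SE; more residual scatter → larger SE.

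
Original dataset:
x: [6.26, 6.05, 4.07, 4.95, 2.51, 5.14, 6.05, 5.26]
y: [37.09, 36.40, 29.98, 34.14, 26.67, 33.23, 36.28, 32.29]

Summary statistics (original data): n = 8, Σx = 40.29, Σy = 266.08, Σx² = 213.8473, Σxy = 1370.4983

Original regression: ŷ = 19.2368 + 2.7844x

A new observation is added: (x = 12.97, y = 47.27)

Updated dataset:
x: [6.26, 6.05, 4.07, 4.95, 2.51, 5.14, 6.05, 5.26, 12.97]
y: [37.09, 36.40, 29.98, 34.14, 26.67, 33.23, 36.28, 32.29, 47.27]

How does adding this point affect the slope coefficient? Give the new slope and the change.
The slope changes from 2.7844 to 1.9324 (change of -0.8520, or -30.6%).

x = 12.97 lies well outside the original x-range [2.51, 6.26] (x̄ ≈ 5.04), so this observation has high leverage and can move the slope substantially.

Step 1: Update the sums with the new point (n goes from 8 to 9)
Σx  = 40.29 + 12.97 = 53.26
Σy  = 266.08 + 47.27 = 313.35
Σx² = 213.8473 + 12.97² = 213.8473 + 168.2209 = 382.0682
Σxy = 1370.4983 + 12.97×47.27 = 1370.4983 + 613.0919 = 1983.5902

Step 2: Recompute the slope with b₁ = (nΣxy − ΣxΣy) / (nΣx² − (Σx)²)
Numerator   = 9×1983.5902 − 53.26×313.35 = 17852.3118 − 16689.0210 = 1163.2908
Denominator = 9×382.0682 − 53.26² = 3438.6138 − 2836.6276 = 601.9862
b₁(new) = 1163.2908 / 601.9862 = 1.9324

(Same formula on the original sums: (8×1370.4983 − 40.29×266.08) / (8×213.8473 − 40.29²) = 243.6232 / 87.4943 = 2.7844, matching the given fit.)

Step 3: Change in slope
Δβ₁ = 1.9324 − 2.7844 = -0.8520
Relative change = -0.8520 / 2.7844 × 100% = -30.6%
→ the slope decreases when the point is added.

A high-leverage point only changes the slope if it is off the original line; here y = 47.27 is below the original trend, so the slope decreases.
In practice: refit with and without it and report both if conclusions differ.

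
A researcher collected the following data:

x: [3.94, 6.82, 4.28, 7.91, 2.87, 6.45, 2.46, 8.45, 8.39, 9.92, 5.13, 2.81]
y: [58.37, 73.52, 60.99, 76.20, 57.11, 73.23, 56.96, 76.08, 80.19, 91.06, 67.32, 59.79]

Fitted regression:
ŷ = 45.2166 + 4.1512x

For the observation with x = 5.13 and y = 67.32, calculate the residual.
Residual = 0.8077

The residual is the difference between the actual value and the predicted value:

Residual = y - ŷ

Step 1: Calculate predicted value
ŷ = 45.2166 + 4.1512 × 5.13
ŷ = 66.5123

Step 2: Calculate residual
Residual = 67.32 - 66.5123
Residual = 0.8077

Sign check: y > ŷ, so the point is above the line and the fit underestimates here.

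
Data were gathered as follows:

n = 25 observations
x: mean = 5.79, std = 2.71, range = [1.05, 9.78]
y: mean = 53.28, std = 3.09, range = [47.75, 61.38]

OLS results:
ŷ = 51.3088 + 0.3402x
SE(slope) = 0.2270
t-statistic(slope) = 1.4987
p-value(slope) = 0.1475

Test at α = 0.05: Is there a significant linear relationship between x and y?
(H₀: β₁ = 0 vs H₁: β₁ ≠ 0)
Since p-value = 0.1475 ≥ α = 0.05, fail to reject H₀ — the slope is not significantly different from 0.

Hypothesis test for the slope coefficient:

H₀: β₁ = 0 (no linear relationship)
H₁: β₁ ≠ 0 (linear relationship exists)

Test statistic: t = β̂₁ / SE(β̂₁) = 0.3402 / 0.2270 = 1.4987

With df = 23, the two-sided p-value for |t| = 1.4987 is 0.1475.

Decision rule: reject H₀ if p-value < α.
p-value = 0.1475 ≥ α = 0.05 → fail to reject H₀.

At α = 0.05 the data do not provide convincing evidence of a nonzero slope.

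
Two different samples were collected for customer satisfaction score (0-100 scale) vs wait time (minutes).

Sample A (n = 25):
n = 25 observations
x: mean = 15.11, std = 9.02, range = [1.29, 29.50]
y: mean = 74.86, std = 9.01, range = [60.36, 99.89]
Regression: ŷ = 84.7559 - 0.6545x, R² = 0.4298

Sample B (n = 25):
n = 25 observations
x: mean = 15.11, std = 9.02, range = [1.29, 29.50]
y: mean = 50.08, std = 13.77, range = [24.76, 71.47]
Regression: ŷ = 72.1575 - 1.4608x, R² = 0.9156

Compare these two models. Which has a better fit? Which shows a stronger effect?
Model B has the better fit (R² = 0.9156 vs 0.4298). Model B shows the stronger effect (|β₁| = 1.4608 vs 0.6545).

Model Comparison:

Goodness of fit (R²):
- Model A: R² = 0.4298 → 42.98% of variance in satisfaction score explained
- Model B: R² = 0.9156 → 91.56% of variance in satisfaction score explained
- 0.9156 > 0.4298 → Model B has the better fit

Strength of effect — compare |β₁|:
- Model A: β₁ = -0.6545 → predicted satisfaction score falls 0.6545 points per additional minute of wait time
- Model B: β₁ = -1.4608 → predicted satisfaction score falls 1.4608 points per additional minute of wait time
- |-0.6545| < |-1.4608| → Model B shows the stronger marginal effect

Notes:
- A steeper slope doesn't make a better model if the scatter around the line is large.
- R² measures how tightly points cluster around the line; β₁ measures how steep the line is — they answer different questions.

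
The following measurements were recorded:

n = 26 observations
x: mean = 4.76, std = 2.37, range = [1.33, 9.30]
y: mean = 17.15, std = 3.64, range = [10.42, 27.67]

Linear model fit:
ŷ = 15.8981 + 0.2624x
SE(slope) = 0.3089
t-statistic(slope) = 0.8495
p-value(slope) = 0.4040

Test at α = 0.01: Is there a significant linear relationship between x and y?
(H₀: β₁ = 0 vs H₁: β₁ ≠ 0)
Since p-value = 0.4040 ≥ α = 0.01, fail to reject H₀ — the slope is not significantly different from 0.

Hypothesis test for the slope coefficient:

H₀: β₁ = 0 (no linear relationship)
H₁: β₁ ≠ 0 (linear relationship exists)

Test statistic: t = β̂₁ / SE(β̂₁) = 0.2624 / 0.3089 = 0.8495

The p-value (0.4040) is the probability, under H₀, of a t-statistic at least as extreme as |t| = 0.8495 (two-sided, df = n − 2 = 24).

Decision rule: reject H₀ if p-value < α.
p-value = 0.4040 ≥ α = 0.01 → fail to reject H₀.

At α = 0.01 the data do not provide convincing evidence of a nonzero slope.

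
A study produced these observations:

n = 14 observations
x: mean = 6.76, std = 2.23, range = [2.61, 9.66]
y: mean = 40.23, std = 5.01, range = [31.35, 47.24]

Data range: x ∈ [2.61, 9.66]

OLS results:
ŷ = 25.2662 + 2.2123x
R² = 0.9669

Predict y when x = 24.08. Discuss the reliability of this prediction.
The equation gives ŷ = 78.5384; however x = 24.08 is 14.42 units above the observed range, so this extrapolated value should not be trusted.

Prediction calculation:
ŷ = 25.2662 + 2.2123 × 24.08
ŷ = 78.5384

Reliability:
- Data range: x ∈ [2.61, 9.66]
- Prediction point: x = 24.08 is 14.42 units above the observed range → this is EXTRAPOLATION, not interpolation

Why that matters here:
- The linear relationship may not hold outside the observed range
- There are no observations near this x to validate the fitted line there
- The standard error of prediction grows with (x − x̄)², and x = 24.08 is far from x̄ = 6.76

The R² = 0.9669 only validates the fit within [2.61, 9.66]; treat ŷ = 78.5384 with caution.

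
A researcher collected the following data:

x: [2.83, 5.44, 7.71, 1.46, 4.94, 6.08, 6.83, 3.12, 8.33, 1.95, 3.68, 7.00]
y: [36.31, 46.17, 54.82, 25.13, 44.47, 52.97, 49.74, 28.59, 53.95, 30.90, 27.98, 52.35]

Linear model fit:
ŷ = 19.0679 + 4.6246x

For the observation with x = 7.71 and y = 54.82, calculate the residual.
Residual = 0.0964

The residual is the difference between the actual value and the predicted value:

Residual = y - ŷ

Step 1: Calculate predicted value
ŷ = 19.0679 + 4.6246 × 7.71
ŷ = 54.7236

Step 2: Calculate residual
Residual = 54.82 - 54.7236
Residual = 0.0964

Interpretation: the model underestimates the actual value by 0.0964 at this point (positive residual → observation lies above the fitted line).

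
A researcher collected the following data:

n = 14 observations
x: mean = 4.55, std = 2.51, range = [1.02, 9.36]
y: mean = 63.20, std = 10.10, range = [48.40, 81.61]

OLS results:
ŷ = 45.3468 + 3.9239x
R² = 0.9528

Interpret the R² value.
The model explains 95.28% of the variance in y (R² = 0.9528), leaving 4.72% unexplained; the fit is strong.

R² (coefficient of determination) measures the proportion of variance in y explained by the regression model.

Here R² = 0.9528:
- Explained: 95.28% of the variation in y
- Unexplained (residual): 100% − 95.28% = 4.72%
- Rule of thumb (below 0.3 weak; 0.3 to below 0.7 moderate; 0.7 and above strong) → strong

Note: R² says nothing about causation, and a high R² does not by itself mean the linear form is appropriate — check the residuals.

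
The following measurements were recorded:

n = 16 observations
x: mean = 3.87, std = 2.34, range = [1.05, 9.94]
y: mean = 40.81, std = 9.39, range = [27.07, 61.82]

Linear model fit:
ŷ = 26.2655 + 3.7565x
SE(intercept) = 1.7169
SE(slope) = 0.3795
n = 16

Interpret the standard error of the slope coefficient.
SE(slope) = 0.3795 measures the uncertainty in the estimated slope. The coefficient is estimated precisely (SE/|β̂₁| = 10.1%).

SE(β̂₁) = s / √Sxx, where s is the residual standard deviation and Sxx = Σ(x − x̄)². It is the yardstick for how far β̂₁ = 3.7565 could plausibly be from the true slope.

Relative precision:
- SE / |β̂₁| = 0.3795 / 3.7565 = 10.1%
- Rule of thumb (under 20%: precise; 20% to under 50%: moderately precise; 50% or more: imprecise) → precise

Link to the t-test: t = β̂₁ / SE(β̂₁) = 3.7565 / 0.3795 = 9.8986, the statistic for H₀: β₁ = 0.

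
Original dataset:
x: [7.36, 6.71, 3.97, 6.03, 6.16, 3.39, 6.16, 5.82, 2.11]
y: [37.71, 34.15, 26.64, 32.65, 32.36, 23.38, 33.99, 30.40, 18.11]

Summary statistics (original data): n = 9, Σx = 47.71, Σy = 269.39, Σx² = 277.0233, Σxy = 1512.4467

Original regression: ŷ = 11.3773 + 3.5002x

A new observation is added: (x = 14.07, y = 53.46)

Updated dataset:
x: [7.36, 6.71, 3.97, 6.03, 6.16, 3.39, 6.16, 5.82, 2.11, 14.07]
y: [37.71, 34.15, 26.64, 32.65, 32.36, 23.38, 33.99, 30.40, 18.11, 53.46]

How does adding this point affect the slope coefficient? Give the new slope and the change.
New slope β₁ = 2.8942 versus 3.5002 before: a change of -0.6060 (-17.3%).

The new point has HIGH LEVERAGE: x = 14.07 is far from the original mean x̄ = 47.71/9 ≈ 5.30 (original range [2.11, 7.36]).

Step 1: Update the sums with the new point (n goes from 9 to 10)
Σx  = 47.71 + 14.07 = 61.78
Σy  = 269.39 + 53.46 = 322.85
Σx² = 277.0233 + 14.07² = 277.0233 + 197.9649 = 474.9882
Σxy = 1512.4467 + 14.07×53.46 = 1512.4467 + 752.1822 = 2264.6289

Step 2: Recompute the slope with b₁ = (nΣxy − ΣxΣy) / (nΣx² − (Σx)²)
Numerator   = 10×2264.6289 − 61.78×322.85 = 22646.2890 − 19945.6730 = 2700.6160
Denominator = 10×474.9882 − 61.78² = 4749.8820 − 3816.7684 = 933.1136
b₁(new) = 2700.6160 / 933.1136 = 2.8942

(Same formula on the original sums: (9×1512.4467 − 47.71×269.39) / (9×277.0233 − 47.71²) = 759.4234 / 216.9656 = 3.5002, matching the given fit.)

Step 3: Change in slope
Δβ₁ = 2.8942 − 3.5002 = -0.6060
Relative change = -0.6060 / 3.5002 × 100% = -17.3%
→ the slope decreases when the point is added.

Because the point sits below the extension of the original line at a high-leverage x, it tilts the fit down.
In practice: investigate whether it comes from the same population as the rest of the sample; refit with and without it and report both if conclusions differ.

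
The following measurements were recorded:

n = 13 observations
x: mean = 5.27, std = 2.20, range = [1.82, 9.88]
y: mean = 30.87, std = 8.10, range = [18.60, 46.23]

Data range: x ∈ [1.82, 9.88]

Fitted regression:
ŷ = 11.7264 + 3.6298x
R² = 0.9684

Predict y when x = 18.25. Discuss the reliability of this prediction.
ŷ = 77.9703, but this is extrapolation (above the data range [1.82, 9.88]) and may be unreliable.

Prediction calculation:
ŷ = 11.7264 + 3.6298 × 18.25
ŷ = 77.9703

Reliability:
- Data range: x ∈ [1.82, 9.88]
- Prediction point: x = 18.25 is 8.37 units above the observed range → this is EXTRAPOLATION, not interpolation

Why that matters here:
- The linear relationship may not hold outside the observed range
- There are no observations near this x to validate the fitted line there

A defensible statement: 'if the linear trend continued to x = 18.25, y would be about 77.9703' — the premise is untested.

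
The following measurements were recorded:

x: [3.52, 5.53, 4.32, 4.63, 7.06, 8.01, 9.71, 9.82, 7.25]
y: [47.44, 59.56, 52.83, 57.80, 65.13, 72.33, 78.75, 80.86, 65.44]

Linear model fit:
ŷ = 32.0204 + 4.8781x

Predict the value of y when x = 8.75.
ŷ = 74.7038

To predict y for x = 8.75, substitute into the regression equation:

ŷ = 32.0204 + 4.8781 × 8.75
ŷ = 32.0204 + 42.6834
ŷ = 74.7038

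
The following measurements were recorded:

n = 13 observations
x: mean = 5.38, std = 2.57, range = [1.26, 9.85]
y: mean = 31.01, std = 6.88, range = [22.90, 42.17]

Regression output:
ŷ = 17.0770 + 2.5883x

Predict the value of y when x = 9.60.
ŷ = 41.9247

x = 9.60 lies inside the observed range [1.26, 9.85], so the fitted equation applies directly:

ŷ = 17.0770 + 2.5883 × 9.60
ŷ = 17.0770 + 24.8477
ŷ = 41.9247

This is a point prediction; actual observations scatter around it by roughly the residual standard deviation.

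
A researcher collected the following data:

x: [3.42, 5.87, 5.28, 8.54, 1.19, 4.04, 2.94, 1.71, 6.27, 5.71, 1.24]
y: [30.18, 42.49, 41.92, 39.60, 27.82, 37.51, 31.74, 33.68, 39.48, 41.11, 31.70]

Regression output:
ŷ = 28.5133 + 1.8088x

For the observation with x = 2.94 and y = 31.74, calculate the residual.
Residual = -2.0912

The residual is the difference between the actual value and the predicted value:

Residual = y - ŷ

Step 1: Calculate predicted value
ŷ = 28.5133 + 1.8088 × 2.94
ŷ = 33.8312

Step 2: Calculate residual
Residual = 31.74 - 33.8312
Residual = -2.0912

The residual is negative, so the observed y = 31.74 sits below the regression line (the line overestimates it by 2.0912).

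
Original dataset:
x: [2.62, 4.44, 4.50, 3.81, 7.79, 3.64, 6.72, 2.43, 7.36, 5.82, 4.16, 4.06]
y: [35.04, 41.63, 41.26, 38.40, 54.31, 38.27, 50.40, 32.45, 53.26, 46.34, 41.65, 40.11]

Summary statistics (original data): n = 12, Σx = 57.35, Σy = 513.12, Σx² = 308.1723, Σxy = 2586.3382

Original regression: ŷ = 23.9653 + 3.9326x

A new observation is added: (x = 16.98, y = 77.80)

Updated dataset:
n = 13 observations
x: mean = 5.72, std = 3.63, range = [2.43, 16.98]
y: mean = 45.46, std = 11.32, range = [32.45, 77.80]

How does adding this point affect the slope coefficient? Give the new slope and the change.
The slope changes from 3.9326 to 3.0828 (change of -0.8498, or -21.6%).

x = 16.98 lies well outside the original x-range [2.43, 7.79] (x̄ ≈ 4.78), so this observation has high leverage and can move the slope substantially.

Step 1: Update the sums with the new point (n goes from 12 to 13)
Σx  = 57.35 + 16.98 = 74.33
Σy  = 513.12 + 77.80 = 590.92
Σx² = 308.1723 + 16.98² = 308.1723 + 288.3204 = 596.4927
Σxy = 2586.3382 + 16.98×77.80 = 2586.3382 + 1321.0440 = 3907.3822

Step 2: Recompute the slope with b₁ = (nΣxy − ΣxΣy) / (nΣx² − (Σx)²)
Numerator   = 13×3907.3822 − 74.33×590.92 = 50795.9686 − 43923.0836 = 6872.8850
Denominator = 13×596.4927 − 74.33² = 7754.4051 − 5524.9489 = 2229.4562
b₁(new) = 6872.8850 / 2229.4562 = 3.0828

(Same formula on the original sums: (12×2586.3382 − 57.35×513.12) / (12×308.1723 − 57.35²) = 1608.6264 / 409.0451 = 3.9326, matching the given fit.)

Step 3: Change in slope
Δβ₁ = 3.0828 − 3.9326 = -0.8498
Relative change = -0.8498 / 3.9326 × 100% = -21.6%
→ the slope decreases when the point is added.

A high-leverage point only changes the slope if it is off the original line; here y = 77.80 is below the original trend, so the slope decreases.
In practice: examine leverage (hᵢ) and Cook's distance rather than deleting it automatically; refit with and without it and report both if conclusions differ.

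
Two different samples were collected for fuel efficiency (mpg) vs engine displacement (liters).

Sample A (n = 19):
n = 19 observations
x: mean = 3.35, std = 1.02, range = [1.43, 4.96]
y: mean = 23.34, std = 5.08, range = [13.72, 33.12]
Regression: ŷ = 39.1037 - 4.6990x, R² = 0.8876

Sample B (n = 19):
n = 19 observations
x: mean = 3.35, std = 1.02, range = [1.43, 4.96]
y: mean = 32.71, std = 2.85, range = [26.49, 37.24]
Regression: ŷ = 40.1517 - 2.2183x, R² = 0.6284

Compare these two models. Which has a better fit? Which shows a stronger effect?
Model A has the better fit (R² = 0.8876 vs 0.6284). Model A shows the stronger effect (|β₁| = 4.6990 vs 2.2183).

Model Comparison:

Which explains more variance? (R²)
- Model A: R² = 0.8876 → 88.76% of variance in fuel efficiency explained
- Model B: R² = 0.6284 → 62.84% of variance in fuel efficiency explained
- 0.8876 > 0.6284 → Model A has the better fit

Effect size (slope magnitude):
- Model A: β₁ = -4.6990 → predicted fuel efficiency falls 4.6990 mpg per additional liter of engine displacement
- Model B: β₁ = -2.2183 → predicted fuel efficiency falls 2.2183 mpg per additional liter of engine displacement
- |-4.6990| > |-2.2183| → Model A shows the stronger marginal effect

Notes:
- A better fit (higher R²) doesn't necessarily mean a more important relationship.
- R² measures how tightly points cluster around the line; β₁ measures how steep the line is — they answer different questions.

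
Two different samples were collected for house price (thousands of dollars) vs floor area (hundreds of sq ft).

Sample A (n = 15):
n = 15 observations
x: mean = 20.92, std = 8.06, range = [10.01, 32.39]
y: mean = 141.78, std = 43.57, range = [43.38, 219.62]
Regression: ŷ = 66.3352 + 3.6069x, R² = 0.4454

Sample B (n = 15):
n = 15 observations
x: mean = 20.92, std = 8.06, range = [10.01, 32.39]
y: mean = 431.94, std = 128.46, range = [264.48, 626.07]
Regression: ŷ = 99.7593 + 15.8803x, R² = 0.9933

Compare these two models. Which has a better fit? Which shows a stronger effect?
Model B has the better fit (R² = 0.9933 vs 0.4454). Model B shows the stronger effect (|β₁| = 15.8803 vs 3.6069).

Model Comparison:

Goodness of fit (R²):
- Model A: R² = 0.4454 → 44.54% of variance in house price explained
- Model B: R² = 0.9933 → 99.33% of variance in house price explained
- 0.9933 > 0.4454 → Model B has the better fit

Effect size (slope magnitude):
- Model A: β₁ = 3.6069 → predicted house price rises 3.6069 thousand dollars per additional hundred sq ft of floor area
- Model B: β₁ = 15.8803 → predicted house price rises 15.8803 thousand dollars per additional hundred sq ft of floor area
- |3.6069| < |15.8803| → Model B shows the stronger marginal effect

Note: The two samples could reflect different populations, time periods, or measurement quality.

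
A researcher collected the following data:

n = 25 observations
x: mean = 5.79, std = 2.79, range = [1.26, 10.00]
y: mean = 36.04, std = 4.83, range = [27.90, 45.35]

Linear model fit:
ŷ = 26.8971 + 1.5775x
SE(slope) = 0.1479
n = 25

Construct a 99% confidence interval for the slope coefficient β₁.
The 99% CI for β₁ is (1.1623, 1.9927)

Confidence interval for the slope:

The 99% CI for β₁ is: β̂₁ ± t*(α/2, n-2) × SE(β̂₁)

Step 1: Find critical t-value
- Confidence level = 0.99
- Degrees of freedom = n - 2 = 25 - 2 = 23
- t*(α/2, 23) = 2.8073

Step 2: Calculate margin of error
Margin = 2.8073 × 0.1479 = 0.4152

Step 3: Construct interval
CI = 1.5775 ± 0.4152
CI = (1.1623, 1.9927)

Interpretation: We are 99% confident that the true slope β₁ lies between 1.1623 and 1.9927.
The interval does not include 0, suggesting a significant linear relationship.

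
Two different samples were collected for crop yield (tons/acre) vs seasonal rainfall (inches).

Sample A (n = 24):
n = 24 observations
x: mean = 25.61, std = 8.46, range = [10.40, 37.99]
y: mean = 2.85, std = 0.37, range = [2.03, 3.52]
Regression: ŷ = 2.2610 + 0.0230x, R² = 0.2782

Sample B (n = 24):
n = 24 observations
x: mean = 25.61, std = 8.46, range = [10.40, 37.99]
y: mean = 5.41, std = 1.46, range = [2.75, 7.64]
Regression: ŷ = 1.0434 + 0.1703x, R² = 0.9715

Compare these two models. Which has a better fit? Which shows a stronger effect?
Model B has the better fit (R² = 0.9715 vs 0.2782). Model B shows the stronger effect (|β₁| = 0.1703 vs 0.0230).

Model Comparison:

Fit — compare R²:
- Model A: R² = 0.2782 → 27.82% of variance in crop yield explained
- Model B: R² = 0.9715 → 97.15% of variance in crop yield explained
- 0.9715 > 0.2782 → Model B has the better fit

Effect size (slope magnitude):
- Model A: β₁ = 0.0230 → predicted crop yield rises 0.0230 tons/acre per additional inch of rainfall
- Model B: β₁ = 0.1703 → predicted crop yield rises 0.1703 tons/acre per additional inch of rainfall
- |0.0230| < |0.1703| → Model B shows the stronger marginal effect

Notes:
- A steeper slope doesn't make a better model if the scatter around the line is large.
- R² measures how tightly points cluster around the line; β₁ measures how steep the line is — they answer different questions.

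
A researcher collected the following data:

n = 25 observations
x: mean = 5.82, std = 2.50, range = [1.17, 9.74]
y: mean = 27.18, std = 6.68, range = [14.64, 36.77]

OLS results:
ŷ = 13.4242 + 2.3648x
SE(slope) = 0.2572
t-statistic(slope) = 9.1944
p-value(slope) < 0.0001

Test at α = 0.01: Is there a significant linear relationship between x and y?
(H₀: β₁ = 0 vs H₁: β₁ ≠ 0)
p-value < 0.0001 < α = 0.01, so we reject H₀. The relationship is significant.

Hypothesis test for the slope coefficient:

H₀: β₁ = 0 (no linear relationship)
H₁: β₁ ≠ 0 (linear relationship exists)

Test statistic: t = β̂₁ / SE(β̂₁) = 2.3648 / 0.2572 = 9.1944

With df = 23, the two-sided p-value for |t| = 9.1944 is <0.0001.

Decision rule: reject H₀ if p-value < α.
p-value < 0.0001 < α = 0.01 → reject H₀.

Conclusion: the linear association between x and y is significant at the 1% level.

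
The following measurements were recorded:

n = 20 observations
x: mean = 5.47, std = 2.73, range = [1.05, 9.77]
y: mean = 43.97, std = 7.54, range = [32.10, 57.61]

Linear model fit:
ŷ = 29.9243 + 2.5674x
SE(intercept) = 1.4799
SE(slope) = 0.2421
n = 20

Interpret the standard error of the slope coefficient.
The slope 2.5674 is pinned down to within about ±0.2421 (one SE) by these data — relative uncertainty 9.4%, i.e. precise.

SE(β̂₁) = s / √Sxx, where s is the residual standard deviation and Sxx = Σ(x − x̄)². It is the yardstick for how far β̂₁ = 2.5674 could plausibly be from the true slope.

Relative precision:
- SE / |β̂₁| = 0.2421 / 2.5674 = 9.4%
- Rule of thumb (under 20%: precise; 20% to under 50%: moderately precise; 50% or more: imprecise) → precise

Link to interval estimation: a confidence interval for β₁ is β̂₁ ± t* × 0.2421, so SE sets the half-width per unit of t*.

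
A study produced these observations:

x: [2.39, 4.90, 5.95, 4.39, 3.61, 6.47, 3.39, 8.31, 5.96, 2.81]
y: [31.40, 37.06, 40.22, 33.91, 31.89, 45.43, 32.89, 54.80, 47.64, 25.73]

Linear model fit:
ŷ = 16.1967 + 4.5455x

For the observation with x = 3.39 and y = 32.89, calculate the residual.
Residual = 1.2841

The residual is the difference between the actual value and the predicted value:

Residual = y - ŷ

Step 1: Calculate predicted value
ŷ = 16.1967 + 4.5455 × 3.39
ŷ = 31.6059

Step 2: Calculate residual
Residual = 32.89 - 31.6059
Residual = 1.2841

Interpretation: the model underestimates the actual value by 1.2841 at this point (positive residual → observation lies above the fitted line).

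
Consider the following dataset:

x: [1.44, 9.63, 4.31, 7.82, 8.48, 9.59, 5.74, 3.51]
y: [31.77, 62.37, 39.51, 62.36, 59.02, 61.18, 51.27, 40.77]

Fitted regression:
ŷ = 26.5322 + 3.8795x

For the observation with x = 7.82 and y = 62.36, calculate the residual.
Residual = 5.4901

The residual is the difference between the actual value and the predicted value:

Residual = y - ŷ

Step 1: Calculate predicted value
ŷ = 26.5322 + 3.8795 × 7.82
ŷ = 56.8699

Step 2: Calculate residual
Residual = 62.36 - 56.8699
Residual = 5.4901

The residual is positive, so the observed y = 62.36 sits above the regression line (the line underestimates it by 5.4901).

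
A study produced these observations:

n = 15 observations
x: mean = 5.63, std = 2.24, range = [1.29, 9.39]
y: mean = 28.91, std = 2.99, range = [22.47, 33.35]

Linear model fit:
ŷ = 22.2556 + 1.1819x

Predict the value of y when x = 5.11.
ŷ = 28.2951

To predict y for x = 5.11, substitute into the regression equation:

ŷ = 22.2556 + 1.1819 × 5.11
ŷ = 22.2556 + 6.0395
ŷ = 28.2951

This is a point prediction; actual observations scatter around it by roughly the residual standard deviation.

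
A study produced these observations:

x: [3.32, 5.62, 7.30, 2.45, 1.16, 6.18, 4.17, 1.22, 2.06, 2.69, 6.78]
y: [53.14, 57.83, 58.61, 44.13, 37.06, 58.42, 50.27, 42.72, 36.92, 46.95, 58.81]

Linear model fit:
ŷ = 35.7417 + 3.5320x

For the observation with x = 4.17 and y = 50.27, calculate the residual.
Residual = -0.2001

The residual is the difference between the actual value and the predicted value:

Residual = y - ŷ

Step 1: Calculate predicted value
ŷ = 35.7417 + 3.5320 × 4.17
ŷ = 50.4701

Step 2: Calculate residual
Residual = 50.27 - 50.4701
Residual = -0.2001

The residual is negative, so the observed y = 50.27 sits below the regression line (the line overestimates it by 0.2001).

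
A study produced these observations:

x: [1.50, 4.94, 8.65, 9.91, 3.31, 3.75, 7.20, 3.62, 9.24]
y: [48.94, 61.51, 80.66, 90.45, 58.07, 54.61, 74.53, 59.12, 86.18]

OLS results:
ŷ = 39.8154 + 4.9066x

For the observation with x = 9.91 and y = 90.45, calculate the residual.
Residual = 2.0102

The residual is the difference between the actual value and the predicted value:

Residual = y - ŷ

Step 1: Calculate predicted value
ŷ = 39.8154 + 4.9066 × 9.91
ŷ = 88.4398

Step 2: Calculate residual
Residual = 90.45 - 88.4398
Residual = 2.0102

Interpretation: the model underestimates the actual value by 2.0102 at this point (positive residual → observation lies above the fitted line).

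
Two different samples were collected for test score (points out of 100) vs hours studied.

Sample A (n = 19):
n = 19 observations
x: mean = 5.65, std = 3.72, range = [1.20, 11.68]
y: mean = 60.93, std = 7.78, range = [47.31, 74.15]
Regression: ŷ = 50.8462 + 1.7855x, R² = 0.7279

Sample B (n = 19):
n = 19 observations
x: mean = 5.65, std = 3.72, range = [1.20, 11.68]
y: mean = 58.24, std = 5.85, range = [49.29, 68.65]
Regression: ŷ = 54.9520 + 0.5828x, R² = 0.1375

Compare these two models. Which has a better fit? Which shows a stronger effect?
Model A has the better fit (R² = 0.7279 vs 0.1375). Model A shows the stronger effect (|β₁| = 1.7855 vs 0.5828).

Model Comparison:

Which explains more variance? (R²)
- Model A: R² = 0.7279 → 72.79% of variance in test score explained
- Model B: R² = 0.1375 → 13.75% of variance in test score explained
- 0.7279 > 0.1375 → Model A has the better fit

Which has the larger per-hour effect? (|β₁|)
- Model A: β₁ = 1.7855 → predicted test score rises 1.7855 points per additional hour of study time
- Model B: β₁ = 0.5828 → predicted test score rises 0.5828 points per additional hour of study time
- |1.7855| > |0.5828| → Model A shows the stronger marginal effect

Notes:
- The two samples could reflect different populations, time periods, or measurement quality.
- A steeper slope doesn't make a better model if the scatter around the line is large.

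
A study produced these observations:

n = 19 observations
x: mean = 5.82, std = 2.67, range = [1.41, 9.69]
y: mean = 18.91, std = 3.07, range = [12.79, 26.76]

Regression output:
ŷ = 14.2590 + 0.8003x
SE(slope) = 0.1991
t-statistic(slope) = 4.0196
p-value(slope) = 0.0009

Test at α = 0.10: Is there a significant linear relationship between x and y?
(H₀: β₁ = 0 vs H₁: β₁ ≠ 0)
Since p-value = 0.0009 < α = 0.10, reject H₀ — the slope is significantly different from 0.

Hypothesis test for the slope coefficient:

H₀: β₁ = 0 (no linear relationship)
H₁: β₁ ≠ 0 (linear relationship exists)

Test statistic: t = β̂₁ / SE(β̂₁) = 0.8003 / 0.1991 = 4.0196

p = 0.0009: how often a slope estimate this far from 0 (in SE units) would arise by chance if β₁ were truly 0.

Decision rule: reject H₀ if p-value < α.
p-value = 0.0009 < α = 0.10 → reject H₀.

Conclusion: the linear association between x and y is significant at the 10% level.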